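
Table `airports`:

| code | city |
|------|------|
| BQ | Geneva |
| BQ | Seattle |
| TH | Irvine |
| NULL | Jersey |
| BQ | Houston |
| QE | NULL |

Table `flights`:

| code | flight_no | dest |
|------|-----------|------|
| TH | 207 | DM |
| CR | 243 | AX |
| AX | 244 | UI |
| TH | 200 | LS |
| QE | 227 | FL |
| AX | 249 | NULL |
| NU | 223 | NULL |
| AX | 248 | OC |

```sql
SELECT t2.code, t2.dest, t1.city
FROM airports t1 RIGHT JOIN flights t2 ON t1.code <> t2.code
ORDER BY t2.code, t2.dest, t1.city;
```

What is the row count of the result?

37

RIGHT JOIN keeps every row from `flights`; unmatched rows get NULL for `airports`'s columns.
Matching on t1.code <> t2.code. A NULL in a compared column never satisfies the condition.
Matched pairs: 37; unmatched t2 rows kept: 0.
Total: 37 rows.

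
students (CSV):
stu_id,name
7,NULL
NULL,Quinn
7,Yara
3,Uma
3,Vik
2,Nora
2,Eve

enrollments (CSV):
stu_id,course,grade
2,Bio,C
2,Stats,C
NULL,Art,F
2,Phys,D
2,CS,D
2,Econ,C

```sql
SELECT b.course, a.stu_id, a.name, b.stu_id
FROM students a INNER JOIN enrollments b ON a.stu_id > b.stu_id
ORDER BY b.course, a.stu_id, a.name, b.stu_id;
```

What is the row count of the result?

INNER JOIN keeps only pairs where the ON condition holds.
Matching on a.stu_id > b.stu_id. A NULL in a compared column never satisfies the condition.
- a[0] stu_id=7 → 5 match(es) in b → 5 row(s).
- a[1] stu_id=NULL → no match; dropped.
- a[2] stu_id=7 → 5 match(es) in b → 5 row(s).
- a[3] stu_id=3 → 5 match(es) in b → 5 row(s).
- a[4] stu_id=3 → 5 match(es) in b → 5 row(s).
- a[5] stu_id=2 → no match; dropped.
- a[6] stu_id=2 → no match; dropped.
Total: 20 rows.

20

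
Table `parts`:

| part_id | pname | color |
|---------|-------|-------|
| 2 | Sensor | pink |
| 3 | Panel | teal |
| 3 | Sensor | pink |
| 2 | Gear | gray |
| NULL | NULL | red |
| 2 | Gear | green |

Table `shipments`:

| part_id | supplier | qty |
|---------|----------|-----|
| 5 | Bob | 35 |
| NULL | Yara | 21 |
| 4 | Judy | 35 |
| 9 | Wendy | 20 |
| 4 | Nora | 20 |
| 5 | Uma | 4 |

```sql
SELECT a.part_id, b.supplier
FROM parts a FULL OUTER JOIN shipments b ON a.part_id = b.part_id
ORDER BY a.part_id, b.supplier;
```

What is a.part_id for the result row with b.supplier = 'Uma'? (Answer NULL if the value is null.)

NULL

FULL OUTER JOIN keeps every row from both sides; unmatched rows get NULL for the other side's columns.
Matching on a.part_id = b.part_id. A NULL in a compared column never satisfies the condition.
- a (part_id=2) has no partner → padded with NULL.
- a (part_id=3) has no partner → padded with NULL.
- a (part_id=3) has no partner → padded with NULL.
- a (part_id=2) has no partner → padded with NULL.
- a (part_id=NULL) has no partner → padded with NULL.
- a (part_id=2) has no partner → padded with NULL.
- plus 6 unmatched b row(s), each kept with NULL a columns.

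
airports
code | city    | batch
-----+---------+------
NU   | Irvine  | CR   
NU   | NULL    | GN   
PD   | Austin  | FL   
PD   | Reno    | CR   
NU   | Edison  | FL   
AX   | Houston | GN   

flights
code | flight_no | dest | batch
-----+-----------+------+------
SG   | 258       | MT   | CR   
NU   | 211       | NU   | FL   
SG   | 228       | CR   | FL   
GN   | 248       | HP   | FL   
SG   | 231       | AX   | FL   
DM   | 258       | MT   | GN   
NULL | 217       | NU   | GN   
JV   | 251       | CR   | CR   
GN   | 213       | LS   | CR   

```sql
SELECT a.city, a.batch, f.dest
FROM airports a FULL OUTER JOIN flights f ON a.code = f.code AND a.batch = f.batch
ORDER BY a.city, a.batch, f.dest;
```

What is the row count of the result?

14

FULL OUTER JOIN keeps every row from both sides; unmatched rows get NULL for the other side's columns.
Matching on a.code = f.code AND a.batch = f.batch. A NULL in a compared column never satisfies the condition.
- a (code=NU, batch=CR) has no partner → padded with NULL.
- a (code=NU, batch=GN) has no partner → padded with NULL.
- a (code=PD, batch=FL) has no partner → padded with NULL.
- a (code=PD, batch=CR) has no partner → padded with NULL.
- a (code=NU, batch=FL) pairs with 1 row(s) of f.
- a (code=AX, batch=GN) has no partner → padded with NULL.
- 8 f row(s) had no a match → kept, a columns NULL.
Total: 1 matched + 13 padded = 14 rows.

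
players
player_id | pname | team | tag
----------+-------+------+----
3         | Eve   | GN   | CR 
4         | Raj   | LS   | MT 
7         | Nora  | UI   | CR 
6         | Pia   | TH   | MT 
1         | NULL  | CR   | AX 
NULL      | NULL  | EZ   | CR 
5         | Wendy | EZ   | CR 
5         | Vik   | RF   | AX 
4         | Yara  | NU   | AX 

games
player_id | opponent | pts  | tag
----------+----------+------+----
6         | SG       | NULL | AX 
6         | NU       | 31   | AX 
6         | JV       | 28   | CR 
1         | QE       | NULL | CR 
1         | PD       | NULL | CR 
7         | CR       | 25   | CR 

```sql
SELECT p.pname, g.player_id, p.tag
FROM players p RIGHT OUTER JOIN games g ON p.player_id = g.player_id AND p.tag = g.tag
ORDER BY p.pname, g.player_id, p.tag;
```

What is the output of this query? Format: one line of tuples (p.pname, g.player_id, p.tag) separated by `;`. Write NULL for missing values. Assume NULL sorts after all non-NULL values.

(Nora, 7, CR); (NULL, 1, NULL); (NULL, 1, NULL); (NULL, 6, NULL); (NULL, 6, NULL); (NULL, 6, NULL)

RIGHT JOIN keeps every row from `games`; unmatched rows get NULL for `players`'s columns.
Matching on p.player_id = g.player_id AND p.tag = g.tag. A NULL in a compared column never satisfies the condition.
Matched pairs: 1; unmatched g rows kept: 5.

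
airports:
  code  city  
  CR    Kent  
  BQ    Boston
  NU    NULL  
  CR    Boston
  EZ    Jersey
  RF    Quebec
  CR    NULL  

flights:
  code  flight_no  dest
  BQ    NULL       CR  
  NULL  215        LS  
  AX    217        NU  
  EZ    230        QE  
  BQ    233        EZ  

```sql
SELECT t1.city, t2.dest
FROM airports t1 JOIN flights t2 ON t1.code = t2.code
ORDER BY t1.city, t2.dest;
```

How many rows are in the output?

3

INNER JOIN keeps only pairs where the ON condition holds.
Matching on t1.code = t2.code. A NULL in a compared column never satisfies the condition.
Matched pairs: 3.
Total: 3 rows.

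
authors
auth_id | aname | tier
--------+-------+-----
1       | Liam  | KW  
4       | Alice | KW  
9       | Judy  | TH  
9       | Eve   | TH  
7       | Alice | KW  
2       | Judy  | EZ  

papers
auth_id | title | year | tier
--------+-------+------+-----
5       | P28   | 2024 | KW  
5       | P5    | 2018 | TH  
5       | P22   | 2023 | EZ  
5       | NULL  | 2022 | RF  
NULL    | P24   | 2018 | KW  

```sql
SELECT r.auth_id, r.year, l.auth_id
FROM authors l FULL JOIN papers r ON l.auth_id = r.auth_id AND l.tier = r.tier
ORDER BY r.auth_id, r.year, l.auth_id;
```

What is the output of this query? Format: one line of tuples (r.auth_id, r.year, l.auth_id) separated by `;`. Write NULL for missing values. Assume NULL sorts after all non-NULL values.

FULL OUTER JOIN keeps every row from both sides; unmatched rows get NULL for the other side's columns.
Matching on l.auth_id = r.auth_id AND l.tier = r.tier. A NULL in a compared column never satisfies the condition.
- l row (auth_id=1, tier=KW): no match → kept, r columns NULL.
- l row (auth_id=4, tier=KW): no match → kept, r columns NULL.
- l row (auth_id=9, tier=TH): no match → kept, r columns NULL.
- l row (auth_id=9, tier=TH): no match → kept, r columns NULL.
- l row (auth_id=7, tier=KW): no match → kept, r columns NULL.
- l row (auth_id=2, tier=EZ): no match → kept, r columns NULL.
- plus 5 unmatched r row(s), each kept with NULL l columns.

(5, 2018, NULL); (5, 2022, NULL); (5, 2023, NULL); (5, 2024, NULL); (NULL, 2018, NULL); (NULL, NULL, 1); (NULL, NULL, 2); (NULL, NULL, 4); (NULL, NULL, 7); (NULL, NULL, 9); (NULL, NULL, 9)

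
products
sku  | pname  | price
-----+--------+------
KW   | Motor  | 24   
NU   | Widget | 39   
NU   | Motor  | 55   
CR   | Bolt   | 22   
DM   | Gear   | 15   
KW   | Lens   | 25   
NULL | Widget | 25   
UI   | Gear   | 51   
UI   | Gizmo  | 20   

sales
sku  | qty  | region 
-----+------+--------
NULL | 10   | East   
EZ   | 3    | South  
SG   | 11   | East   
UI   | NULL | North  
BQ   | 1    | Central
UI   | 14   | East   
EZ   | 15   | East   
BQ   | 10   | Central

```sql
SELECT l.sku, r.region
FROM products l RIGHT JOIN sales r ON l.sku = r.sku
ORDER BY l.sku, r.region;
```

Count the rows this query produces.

RIGHT JOIN keeps every row from `sales`; unmatched rows get NULL for `products`'s columns.
Matching on l.sku = r.sku. A NULL in a compared column never satisfies the condition.
- l (sku=KW) has no partner in r.
- l (sku=NU) has no partner in r.
- l (sku=NU) has no partner in r.
- l (sku=CR) has no partner in r.
- l (sku=DM) has no partner in r.
- l (sku=KW) has no partner in r.
- l (sku=NULL) has no partner in r.
- l (sku=UI) pairs with 2 row(s) of r.
- l (sku=UI) pairs with 2 row(s) of r.
- 6 r row(s) had no l match → kept, l columns NULL.
Total: 4 matched + 6 padded = 10 rows.

10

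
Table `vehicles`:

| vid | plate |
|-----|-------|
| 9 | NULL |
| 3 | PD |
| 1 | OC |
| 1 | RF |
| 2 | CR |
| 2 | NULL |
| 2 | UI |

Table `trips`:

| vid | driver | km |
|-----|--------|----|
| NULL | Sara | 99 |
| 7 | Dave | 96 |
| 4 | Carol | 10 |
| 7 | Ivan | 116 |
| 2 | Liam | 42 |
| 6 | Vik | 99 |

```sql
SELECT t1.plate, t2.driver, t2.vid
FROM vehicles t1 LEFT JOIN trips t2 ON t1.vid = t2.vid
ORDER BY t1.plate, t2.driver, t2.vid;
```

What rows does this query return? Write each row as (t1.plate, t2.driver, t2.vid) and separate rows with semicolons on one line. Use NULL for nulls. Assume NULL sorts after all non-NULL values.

(CR, Liam, 2); (OC, NULL, NULL); (PD, NULL, NULL); (RF, NULL, NULL); (UI, Liam, 2); (NULL, Liam, 2); (NULL, NULL, NULL)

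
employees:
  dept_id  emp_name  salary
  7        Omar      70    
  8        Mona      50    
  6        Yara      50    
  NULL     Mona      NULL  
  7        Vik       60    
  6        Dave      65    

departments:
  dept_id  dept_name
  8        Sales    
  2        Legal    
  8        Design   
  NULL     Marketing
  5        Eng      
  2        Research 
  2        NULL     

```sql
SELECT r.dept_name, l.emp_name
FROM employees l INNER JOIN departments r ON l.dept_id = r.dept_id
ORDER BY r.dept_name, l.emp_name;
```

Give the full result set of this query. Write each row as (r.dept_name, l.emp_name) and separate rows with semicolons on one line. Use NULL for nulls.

INNER JOIN keeps only pairs where the ON condition holds.
Matching on l.dept_id = r.dept_id. A NULL in a compared column never satisfies the condition.
- dept_id=7: no matching r row, dropped.
- dept_id=8: 2 matching r row(s), so 2 row(s) emitted.
- dept_id=6: no matching r row, dropped.
- dept_id=NULL: no matching r row, dropped.
- dept_id=7: no matching r row, dropped.
- dept_id=6: no matching r row, dropped.
After projecting and ordering:
r.dept_name | l.emp_name
Design | Mona
Sales | Mona

(Design, Mona); (Sales, Mona)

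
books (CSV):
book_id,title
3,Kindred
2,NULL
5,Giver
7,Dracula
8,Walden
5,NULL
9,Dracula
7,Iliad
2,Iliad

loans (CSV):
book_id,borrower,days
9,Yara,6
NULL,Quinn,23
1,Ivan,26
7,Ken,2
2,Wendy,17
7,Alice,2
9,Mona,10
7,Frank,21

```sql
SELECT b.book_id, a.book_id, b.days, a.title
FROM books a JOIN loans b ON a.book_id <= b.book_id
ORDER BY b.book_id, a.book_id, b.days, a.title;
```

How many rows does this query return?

41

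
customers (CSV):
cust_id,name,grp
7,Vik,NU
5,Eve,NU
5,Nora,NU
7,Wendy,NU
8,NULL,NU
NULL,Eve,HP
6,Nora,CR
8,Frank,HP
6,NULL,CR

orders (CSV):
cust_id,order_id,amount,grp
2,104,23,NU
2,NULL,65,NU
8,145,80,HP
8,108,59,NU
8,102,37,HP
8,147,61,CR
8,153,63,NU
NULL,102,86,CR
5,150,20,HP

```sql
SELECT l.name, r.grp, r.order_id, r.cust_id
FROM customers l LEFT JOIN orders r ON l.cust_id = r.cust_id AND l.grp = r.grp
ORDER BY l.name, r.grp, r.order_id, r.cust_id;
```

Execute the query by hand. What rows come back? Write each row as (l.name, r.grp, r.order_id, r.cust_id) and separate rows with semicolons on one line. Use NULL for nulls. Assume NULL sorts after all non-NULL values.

(Eve, NULL, NULL, NULL); (Eve, NULL, NULL, NULL); (Frank, HP, 102, 8); (Frank, HP, 145, 8); (Nora, NULL, NULL, NULL); (Nora, NULL, NULL, NULL); (Vik, NULL, NULL, NULL); (Wendy, NULL, NULL, NULL); (NULL, NU, 108, 8); (NULL, NU, 153, 8); (NULL, NULL, NULL, NULL)

LEFT JOIN keeps every row from `customers`; unmatched rows get NULL for `orders`'s columns.
Matching on l.cust_id = r.cust_id AND l.grp = r.grp. A NULL in a compared column never satisfies the condition.
Matched pairs: 4; unmatched l rows kept: 7.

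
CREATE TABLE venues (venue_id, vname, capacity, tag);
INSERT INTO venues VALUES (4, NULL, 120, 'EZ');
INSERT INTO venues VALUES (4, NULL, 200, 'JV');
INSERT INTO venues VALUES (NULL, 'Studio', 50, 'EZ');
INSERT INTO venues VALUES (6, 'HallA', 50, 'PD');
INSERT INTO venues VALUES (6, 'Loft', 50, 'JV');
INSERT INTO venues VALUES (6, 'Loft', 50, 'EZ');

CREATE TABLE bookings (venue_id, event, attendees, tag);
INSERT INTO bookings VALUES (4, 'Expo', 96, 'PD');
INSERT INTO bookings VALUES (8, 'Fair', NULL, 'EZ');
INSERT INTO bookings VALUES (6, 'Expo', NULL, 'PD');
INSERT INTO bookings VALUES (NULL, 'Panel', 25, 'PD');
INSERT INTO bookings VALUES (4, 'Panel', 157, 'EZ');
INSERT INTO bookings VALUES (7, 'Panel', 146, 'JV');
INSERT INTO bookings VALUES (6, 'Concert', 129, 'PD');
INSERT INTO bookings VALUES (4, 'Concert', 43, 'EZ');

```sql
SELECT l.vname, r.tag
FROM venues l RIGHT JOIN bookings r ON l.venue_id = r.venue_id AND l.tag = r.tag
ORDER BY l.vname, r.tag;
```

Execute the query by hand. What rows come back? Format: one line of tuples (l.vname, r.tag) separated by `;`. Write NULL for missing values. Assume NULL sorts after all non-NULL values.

RIGHT JOIN keeps every row from `bookings`; unmatched rows get NULL for `venues`'s columns.
Matching on l.venue_id = r.venue_id AND l.tag = r.tag. A NULL in a compared column never satisfies the condition.
Matched pairs: 4; unmatched r rows kept: 4.

(HallA, PD); (HallA, PD); (NULL, EZ); (NULL, EZ); (NULL, EZ); (NULL, JV); (NULL, PD); (NULL, PD)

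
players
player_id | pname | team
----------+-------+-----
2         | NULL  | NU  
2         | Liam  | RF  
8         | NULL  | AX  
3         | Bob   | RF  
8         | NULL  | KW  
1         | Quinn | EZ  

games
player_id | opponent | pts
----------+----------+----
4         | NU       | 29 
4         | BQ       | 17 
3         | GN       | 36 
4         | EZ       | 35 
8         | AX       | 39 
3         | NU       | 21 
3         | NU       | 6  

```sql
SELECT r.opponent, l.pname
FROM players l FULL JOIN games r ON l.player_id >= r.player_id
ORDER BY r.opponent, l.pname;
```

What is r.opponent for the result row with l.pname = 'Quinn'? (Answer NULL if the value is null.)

NULL

FULL OUTER JOIN keeps every row from both sides; unmatched rows get NULL for the other side's columns.
Matching on l.player_id >= r.player_id.
- l row (player_id=2): no match → kept, r columns NULL.
- l row (player_id=2): no match → kept, r columns NULL.
- l row (player_id=8): matches 7 r row(s) → 7 output row(s).
- l row (player_id=3): matches 3 r row(s) → 3 output row(s).
- l row (player_id=8): matches 7 r row(s) → 7 output row(s).
- l row (player_id=1): no match → kept, r columns NULL.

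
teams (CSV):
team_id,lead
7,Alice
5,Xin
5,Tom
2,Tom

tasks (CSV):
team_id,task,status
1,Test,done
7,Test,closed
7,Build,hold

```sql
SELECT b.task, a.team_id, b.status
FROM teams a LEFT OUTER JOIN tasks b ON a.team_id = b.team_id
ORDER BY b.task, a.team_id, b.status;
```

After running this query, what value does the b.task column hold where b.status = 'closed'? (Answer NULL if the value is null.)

Test

LEFT JOIN keeps every row from `teams`; unmatched rows get NULL for `tasks`'s columns.
Matching on a.team_id = b.team_id.
- a row (team_id=7): matches 2 b row(s) → 2 output row(s).
- a row (team_id=5): no match → kept, b columns NULL.
- a row (team_id=5): no match → kept, b columns NULL.
- a row (team_id=2): no match → kept, b columns NULL.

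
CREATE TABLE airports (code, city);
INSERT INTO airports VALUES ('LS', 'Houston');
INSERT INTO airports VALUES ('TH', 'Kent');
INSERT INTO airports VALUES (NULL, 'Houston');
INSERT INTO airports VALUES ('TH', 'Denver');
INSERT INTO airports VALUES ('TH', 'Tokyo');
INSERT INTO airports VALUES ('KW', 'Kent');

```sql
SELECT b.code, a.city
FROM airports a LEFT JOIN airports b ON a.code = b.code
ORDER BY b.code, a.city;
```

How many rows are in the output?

12

LEFT JOIN keeps every row from `airports a`; unmatched rows get NULL for `airports b`'s columns.
Matching on a.code = b.code. A NULL in a compared column never satisfies the condition.
Matched pairs: 11; unmatched a rows kept: 1.
Total: 11 matched + 1 padded = 12 rows.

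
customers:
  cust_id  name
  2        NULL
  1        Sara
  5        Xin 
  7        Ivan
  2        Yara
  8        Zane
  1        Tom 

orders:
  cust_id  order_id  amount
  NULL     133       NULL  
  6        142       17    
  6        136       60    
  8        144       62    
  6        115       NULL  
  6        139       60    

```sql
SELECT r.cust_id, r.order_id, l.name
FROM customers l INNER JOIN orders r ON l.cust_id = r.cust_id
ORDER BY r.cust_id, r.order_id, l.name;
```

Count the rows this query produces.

1

INNER JOIN keeps only pairs where the ON condition holds.
Matching on l.cust_id = r.cust_id. A NULL in a compared column never satisfies the condition.
Matched pairs: 1.
Total: 1 rows.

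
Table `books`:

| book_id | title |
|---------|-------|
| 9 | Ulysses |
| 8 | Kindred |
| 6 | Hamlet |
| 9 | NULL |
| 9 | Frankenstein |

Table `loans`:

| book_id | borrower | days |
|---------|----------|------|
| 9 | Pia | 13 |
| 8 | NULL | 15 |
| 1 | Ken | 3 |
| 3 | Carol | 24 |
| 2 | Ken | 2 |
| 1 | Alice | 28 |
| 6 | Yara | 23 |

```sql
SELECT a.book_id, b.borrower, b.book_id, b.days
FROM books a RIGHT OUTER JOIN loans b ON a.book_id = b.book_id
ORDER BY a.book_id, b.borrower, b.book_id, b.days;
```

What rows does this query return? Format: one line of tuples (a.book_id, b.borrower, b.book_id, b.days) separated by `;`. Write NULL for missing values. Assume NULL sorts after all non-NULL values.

(6, Yara, 6, 23); (8, NULL, 8, 15); (9, Pia, 9, 13); (9, Pia, 9, 13); (9, Pia, 9, 13); (NULL, Alice, 1, 28); (NULL, Carol, 3, 24); (NULL, Ken, 1, 3); (NULL, Ken, 2, 2)

RIGHT JOIN keeps every row from `loans`; unmatched rows get NULL for `books`'s columns.
Matching on a.book_id = b.book_id.
Matched pairs: 5; unmatched b rows kept: 4.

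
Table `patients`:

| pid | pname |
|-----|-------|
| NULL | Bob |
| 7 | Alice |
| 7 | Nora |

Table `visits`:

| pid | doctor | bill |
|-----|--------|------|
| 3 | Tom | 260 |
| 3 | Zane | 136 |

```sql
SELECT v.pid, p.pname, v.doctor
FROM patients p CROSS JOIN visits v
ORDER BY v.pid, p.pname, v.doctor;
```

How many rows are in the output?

6

CROSS JOIN pairs every row of `patients` with every row of `visits`: 3 × 2 = 6 rows.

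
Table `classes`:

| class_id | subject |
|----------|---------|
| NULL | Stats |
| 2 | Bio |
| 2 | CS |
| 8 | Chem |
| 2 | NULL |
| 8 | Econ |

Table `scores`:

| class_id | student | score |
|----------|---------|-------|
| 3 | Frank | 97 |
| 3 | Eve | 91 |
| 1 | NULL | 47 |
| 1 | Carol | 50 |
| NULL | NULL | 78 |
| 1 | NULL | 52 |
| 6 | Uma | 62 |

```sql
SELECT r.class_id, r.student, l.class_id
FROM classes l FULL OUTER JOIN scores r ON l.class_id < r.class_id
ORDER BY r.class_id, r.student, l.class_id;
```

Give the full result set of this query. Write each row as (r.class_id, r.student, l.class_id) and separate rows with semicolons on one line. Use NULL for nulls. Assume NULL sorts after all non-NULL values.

(1, Carol, NULL); (1, NULL, NULL); (1, NULL, NULL); (3, Eve, 2); (3, Eve, 2); (3, Eve, 2); (3, Frank, 2); (3, Frank, 2); (3, Frank, 2); (6, Uma, 2); (6, Uma, 2); (6, Uma, 2); (NULL, NULL, 8); (NULL, NULL, 8); (NULL, NULL, NULL); (NULL, NULL, NULL)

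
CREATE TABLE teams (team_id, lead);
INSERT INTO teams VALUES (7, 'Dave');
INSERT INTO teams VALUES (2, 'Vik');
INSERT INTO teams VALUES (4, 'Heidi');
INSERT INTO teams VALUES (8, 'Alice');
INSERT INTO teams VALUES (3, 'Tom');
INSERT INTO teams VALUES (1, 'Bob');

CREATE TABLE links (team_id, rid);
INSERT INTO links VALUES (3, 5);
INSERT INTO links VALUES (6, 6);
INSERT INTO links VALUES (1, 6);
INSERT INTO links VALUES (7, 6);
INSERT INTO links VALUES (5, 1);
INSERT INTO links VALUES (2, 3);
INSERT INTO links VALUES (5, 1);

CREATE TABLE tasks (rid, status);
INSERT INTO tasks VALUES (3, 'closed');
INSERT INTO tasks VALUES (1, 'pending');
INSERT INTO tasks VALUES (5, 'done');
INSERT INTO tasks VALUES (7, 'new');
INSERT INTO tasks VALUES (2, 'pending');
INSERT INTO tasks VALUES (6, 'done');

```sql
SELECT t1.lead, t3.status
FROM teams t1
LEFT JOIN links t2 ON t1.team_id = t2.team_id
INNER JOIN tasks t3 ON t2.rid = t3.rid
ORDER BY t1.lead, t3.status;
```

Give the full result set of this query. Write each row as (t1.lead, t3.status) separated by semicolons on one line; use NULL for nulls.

(Bob, done); (Dave, done); (Tom, done); (Vik, closed)

Joins associate left-to-right: teams LEFT JOIN links on team_id gives 6 intermediate row(s).
Then INNER JOIN `tasks t3` on rid: keep only rows whose t2.rid appears in t3.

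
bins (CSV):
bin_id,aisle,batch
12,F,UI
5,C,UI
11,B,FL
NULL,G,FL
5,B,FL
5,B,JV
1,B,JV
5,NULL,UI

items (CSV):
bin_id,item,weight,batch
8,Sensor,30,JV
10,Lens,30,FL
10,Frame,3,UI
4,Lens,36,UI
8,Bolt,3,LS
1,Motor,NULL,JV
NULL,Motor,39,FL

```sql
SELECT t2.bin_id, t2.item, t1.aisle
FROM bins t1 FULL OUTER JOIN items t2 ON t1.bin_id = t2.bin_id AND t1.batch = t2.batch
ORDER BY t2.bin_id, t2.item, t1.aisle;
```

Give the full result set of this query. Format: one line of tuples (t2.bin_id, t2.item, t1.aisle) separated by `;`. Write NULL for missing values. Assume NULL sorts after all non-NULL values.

FULL OUTER JOIN keeps every row from both sides; unmatched rows get NULL for the other side's columns.
Matching on t1.bin_id = t2.bin_id AND t1.batch = t2.batch. A NULL in a compared column never satisfies the condition.
- t1 (bin_id=12, batch=UI) has no partner → padded with NULL.
- t1 (bin_id=5, batch=UI) has no partner → padded with NULL.
- t1 (bin_id=11, batch=FL) has no partner → padded with NULL.
- t1 (bin_id=NULL, batch=FL) has no partner → padded with NULL.
- t1 (bin_id=5, batch=FL) has no partner → padded with NULL.
- t1 (bin_id=5, batch=JV) has no partner → padded with NULL.
- t1 (bin_id=1, batch=JV) pairs with 1 row(s) of t2.
- t1 (bin_id=5, batch=UI) has no partner → padded with NULL.
- 6 row(s) from t2 found no t1 partner → padded with NULL.

(1, Motor, B); (4, Lens, NULL); (8, Bolt, NULL); (8, Sensor, NULL); (10, Frame, NULL); (10, Lens, NULL); (NULL, Motor, NULL); (NULL, NULL, B); (NULL, NULL, B); (NULL, NULL, B); (NULL, NULL, C); (NULL, NULL, F); (NULL, NULL, G); (NULL, NULL, NULL)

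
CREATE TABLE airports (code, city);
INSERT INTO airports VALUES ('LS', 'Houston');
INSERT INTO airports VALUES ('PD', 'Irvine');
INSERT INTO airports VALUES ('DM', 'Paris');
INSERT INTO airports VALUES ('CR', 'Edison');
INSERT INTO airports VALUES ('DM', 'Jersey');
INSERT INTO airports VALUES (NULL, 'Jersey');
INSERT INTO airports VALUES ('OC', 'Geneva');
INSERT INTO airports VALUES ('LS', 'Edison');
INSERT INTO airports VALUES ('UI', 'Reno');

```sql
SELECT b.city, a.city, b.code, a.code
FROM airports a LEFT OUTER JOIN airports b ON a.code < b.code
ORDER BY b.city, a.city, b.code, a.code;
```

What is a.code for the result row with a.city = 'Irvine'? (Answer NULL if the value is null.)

LEFT JOIN keeps every row from `airports a`; unmatched rows get NULL for `airports b`'s columns.
Matching on a.code < b.code. A NULL in a compared column never satisfies the condition.
Matched pairs: 26; unmatched a rows kept: 2.

PD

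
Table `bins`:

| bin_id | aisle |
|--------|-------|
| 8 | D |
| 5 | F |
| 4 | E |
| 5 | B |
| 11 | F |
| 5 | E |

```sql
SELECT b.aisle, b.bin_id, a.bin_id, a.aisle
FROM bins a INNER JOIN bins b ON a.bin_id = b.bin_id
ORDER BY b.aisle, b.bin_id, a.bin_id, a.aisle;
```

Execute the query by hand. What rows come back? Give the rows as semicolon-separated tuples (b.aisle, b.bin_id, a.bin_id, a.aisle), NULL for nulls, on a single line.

(B, 5, 5, B); (B, 5, 5, E); (B, 5, 5, F); (D, 8, 8, D); (E, 4, 4, E); (E, 5, 5, B); (E, 5, 5, E); (E, 5, 5, F); (F, 5, 5, B); (F, 5, 5, E); (F, 5, 5, F); (F, 11, 11, F)

INNER JOIN keeps only pairs where the ON condition holds.
Matching on a.bin_id = b.bin_id.
- bin_id=8: 1 matching b row(s), so 1 row(s) emitted.
- bin_id=5: 3 matching b row(s), so 3 row(s) emitted.
- bin_id=4: 1 matching b row(s), so 1 row(s) emitted.
- bin_id=5: 3 matching b row(s), so 3 row(s) emitted.
- bin_id=11: 1 matching b row(s), so 1 row(s) emitted.
- bin_id=5: 3 matching b row(s), so 3 row(s) emitted.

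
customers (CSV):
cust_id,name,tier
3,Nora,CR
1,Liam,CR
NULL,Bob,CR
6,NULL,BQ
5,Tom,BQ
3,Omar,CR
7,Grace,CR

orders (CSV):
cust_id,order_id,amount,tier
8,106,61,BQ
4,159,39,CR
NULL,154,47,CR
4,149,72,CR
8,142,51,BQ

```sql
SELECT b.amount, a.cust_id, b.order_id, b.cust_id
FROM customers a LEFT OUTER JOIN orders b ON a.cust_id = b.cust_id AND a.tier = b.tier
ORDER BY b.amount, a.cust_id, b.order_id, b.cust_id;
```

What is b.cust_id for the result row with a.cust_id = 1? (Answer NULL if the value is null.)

NULL

LEFT JOIN keeps every row from `customers`; unmatched rows get NULL for `orders`'s columns.
Matching on a.cust_id = b.cust_id AND a.tier = b.tier. A NULL in a compared column never satisfies the condition.
- a row (cust_id=3, tier=CR): no match → kept, b columns NULL.
- a row (cust_id=1, tier=CR): no match → kept, b columns NULL.
- a row (cust_id=NULL, tier=CR): no match → kept, b columns NULL.
- a row (cust_id=6, tier=BQ): no match → kept, b columns NULL.
- a row (cust_id=5, tier=BQ): no match → kept, b columns NULL.
- a row (cust_id=3, tier=CR): no match → kept, b columns NULL.
- a row (cust_id=7, tier=CR): no match → kept, b columns NULL.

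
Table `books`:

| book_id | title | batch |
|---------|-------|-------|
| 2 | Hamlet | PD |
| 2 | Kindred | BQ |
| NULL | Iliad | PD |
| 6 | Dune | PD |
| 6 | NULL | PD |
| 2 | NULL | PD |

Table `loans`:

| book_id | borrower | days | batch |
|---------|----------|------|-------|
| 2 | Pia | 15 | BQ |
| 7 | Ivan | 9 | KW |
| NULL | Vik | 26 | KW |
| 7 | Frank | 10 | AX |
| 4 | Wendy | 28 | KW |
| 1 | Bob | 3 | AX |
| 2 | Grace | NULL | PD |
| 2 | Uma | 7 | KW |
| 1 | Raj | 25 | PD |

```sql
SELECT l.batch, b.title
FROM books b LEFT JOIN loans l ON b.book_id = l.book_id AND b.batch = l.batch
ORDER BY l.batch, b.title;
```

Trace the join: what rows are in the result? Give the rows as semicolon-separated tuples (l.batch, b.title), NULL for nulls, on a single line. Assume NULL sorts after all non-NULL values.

(BQ, Kindred); (PD, Hamlet); (PD, NULL); (NULL, Dune); (NULL, Iliad); (NULL, NULL)

LEFT JOIN keeps every row from `books`; unmatched rows get NULL for `loans`'s columns.
Matching on b.book_id = l.book_id AND b.batch = l.batch. A NULL in a compared column never satisfies the condition.
- b (book_id=2, batch=PD) pairs with 1 row(s) of l.
- b (book_id=2, batch=BQ) pairs with 1 row(s) of l.
- b (book_id=NULL, batch=PD) has no partner → padded with NULL.
- b (book_id=6, batch=PD) has no partner → padded with NULL.
- b (book_id=6, batch=PD) has no partner → padded with NULL.
- b (book_id=2, batch=PD) pairs with 1 row(s) of l.
After projecting and ordering:
l.batch | b.title
BQ | Kindred
PD | Hamlet
PD | NULL
NULL | Dune
NULL | Iliad
NULL | NULL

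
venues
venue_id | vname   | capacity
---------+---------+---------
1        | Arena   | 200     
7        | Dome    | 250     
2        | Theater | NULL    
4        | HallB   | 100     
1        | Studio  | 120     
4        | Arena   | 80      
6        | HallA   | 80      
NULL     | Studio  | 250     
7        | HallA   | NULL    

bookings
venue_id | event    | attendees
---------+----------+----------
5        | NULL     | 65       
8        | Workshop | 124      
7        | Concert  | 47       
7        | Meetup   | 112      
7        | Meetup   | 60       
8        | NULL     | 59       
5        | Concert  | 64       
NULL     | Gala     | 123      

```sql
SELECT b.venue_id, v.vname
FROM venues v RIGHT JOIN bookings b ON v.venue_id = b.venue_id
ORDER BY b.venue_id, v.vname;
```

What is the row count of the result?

RIGHT JOIN keeps every row from `bookings`; unmatched rows get NULL for `venues`'s columns.
Matching on v.venue_id = b.venue_id. A NULL in a compared column never satisfies the condition.
- v[0] venue_id=1 → no match.
- v[1] venue_id=7 → 3 match(es) in b → 3 row(s).
- v[2] venue_id=2 → no match.
- v[3] venue_id=4 → no match.
- v[4] venue_id=1 → no match.
- v[5] venue_id=4 → no match.
- v[6] venue_id=6 → no match.
- v[7] venue_id=NULL → no match.
- v[8] venue_id=7 → 3 match(es) in b → 3 row(s).
- 5 b row(s) had no v match → kept, v columns NULL.
Total: 6 matched + 5 padded = 11 rows.

11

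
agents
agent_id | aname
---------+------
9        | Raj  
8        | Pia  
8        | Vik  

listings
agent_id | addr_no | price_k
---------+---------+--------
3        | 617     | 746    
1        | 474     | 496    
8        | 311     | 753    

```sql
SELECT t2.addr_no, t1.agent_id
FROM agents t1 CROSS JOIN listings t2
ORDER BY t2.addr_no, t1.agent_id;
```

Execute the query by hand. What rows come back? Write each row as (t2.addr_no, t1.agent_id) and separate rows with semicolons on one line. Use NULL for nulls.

CROSS JOIN pairs every row of `agents` with every row of `listings`: 3 × 3 = 9 rows.
After projecting and ordering:
t2.addr_no | t1.agent_id
311 | 8
311 | 8
311 | 9
474 | 8
474 | 8
474 | 9
617 | 8
617 | 8
617 | 9

(311, 8); (311, 8); (311, 9); (474, 8); (474, 8); (474, 9); (617, 8); (617, 8); (617, 9)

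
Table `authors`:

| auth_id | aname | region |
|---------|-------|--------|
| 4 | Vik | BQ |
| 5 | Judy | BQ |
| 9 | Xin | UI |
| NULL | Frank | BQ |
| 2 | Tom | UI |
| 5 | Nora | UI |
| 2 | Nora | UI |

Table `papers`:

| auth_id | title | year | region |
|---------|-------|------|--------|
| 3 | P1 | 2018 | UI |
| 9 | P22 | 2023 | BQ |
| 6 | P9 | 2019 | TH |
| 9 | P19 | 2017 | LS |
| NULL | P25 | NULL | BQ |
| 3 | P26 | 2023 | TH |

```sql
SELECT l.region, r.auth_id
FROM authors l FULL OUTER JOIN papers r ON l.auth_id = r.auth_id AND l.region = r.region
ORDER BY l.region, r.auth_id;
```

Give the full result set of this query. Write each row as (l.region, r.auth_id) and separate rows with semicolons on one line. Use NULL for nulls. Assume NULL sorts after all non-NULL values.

FULL OUTER JOIN keeps every row from both sides; unmatched rows get NULL for the other side's columns.
Matching on l.auth_id = r.auth_id AND l.region = r.region. A NULL in a compared column never satisfies the condition.
- l[0] auth_id=4, region=BQ → no match; kept with NULLs on the r side.
- l[1] auth_id=5, region=BQ → no match; kept with NULLs on the r side.
- l[2] auth_id=9, region=UI → no match; kept with NULLs on the r side.
- l[3] auth_id=NULL, region=BQ → no match; kept with NULLs on the r side.
- l[4] auth_id=2, region=UI → no match; kept with NULLs on the r side.
- l[5] auth_id=5, region=UI → no match; kept with NULLs on the r side.
- l[6] auth_id=2, region=UI → no match; kept with NULLs on the r side.
- 6 r row(s) had no l match → kept, l columns NULL.

(BQ, NULL); (BQ, NULL); (BQ, NULL); (UI, NULL); (UI, NULL); (UI, NULL); (UI, NULL); (NULL, 3); (NULL, 3); (NULL, 6); (NULL, 9); (NULL, 9); (NULL, NULL)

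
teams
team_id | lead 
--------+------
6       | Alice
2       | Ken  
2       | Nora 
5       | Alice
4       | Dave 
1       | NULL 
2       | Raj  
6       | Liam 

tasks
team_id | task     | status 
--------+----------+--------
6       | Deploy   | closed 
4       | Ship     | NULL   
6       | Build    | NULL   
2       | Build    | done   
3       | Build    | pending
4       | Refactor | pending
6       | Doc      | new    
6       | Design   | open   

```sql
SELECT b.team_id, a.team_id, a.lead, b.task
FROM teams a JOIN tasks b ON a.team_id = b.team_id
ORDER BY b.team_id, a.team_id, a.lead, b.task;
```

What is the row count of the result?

13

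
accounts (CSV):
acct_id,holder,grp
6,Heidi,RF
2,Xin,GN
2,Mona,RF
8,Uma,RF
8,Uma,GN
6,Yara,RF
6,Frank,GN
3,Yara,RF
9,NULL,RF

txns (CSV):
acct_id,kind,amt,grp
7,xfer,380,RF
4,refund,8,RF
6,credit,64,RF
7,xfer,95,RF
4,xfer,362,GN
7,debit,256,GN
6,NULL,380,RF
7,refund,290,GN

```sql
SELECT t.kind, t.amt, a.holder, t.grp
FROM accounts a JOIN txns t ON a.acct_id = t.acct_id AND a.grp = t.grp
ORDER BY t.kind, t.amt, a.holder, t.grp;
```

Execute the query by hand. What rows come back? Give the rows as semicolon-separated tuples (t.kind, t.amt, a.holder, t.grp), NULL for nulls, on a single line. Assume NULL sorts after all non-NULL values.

INNER JOIN keeps only pairs where the ON condition holds.
Matching on a.acct_id = t.acct_id AND a.grp = t.grp.
Matched pairs: 4.

(credit, 64, Heidi, RF); (credit, 64, Yara, RF); (NULL, 380, Heidi, RF); (NULL, 380, Yara, RF)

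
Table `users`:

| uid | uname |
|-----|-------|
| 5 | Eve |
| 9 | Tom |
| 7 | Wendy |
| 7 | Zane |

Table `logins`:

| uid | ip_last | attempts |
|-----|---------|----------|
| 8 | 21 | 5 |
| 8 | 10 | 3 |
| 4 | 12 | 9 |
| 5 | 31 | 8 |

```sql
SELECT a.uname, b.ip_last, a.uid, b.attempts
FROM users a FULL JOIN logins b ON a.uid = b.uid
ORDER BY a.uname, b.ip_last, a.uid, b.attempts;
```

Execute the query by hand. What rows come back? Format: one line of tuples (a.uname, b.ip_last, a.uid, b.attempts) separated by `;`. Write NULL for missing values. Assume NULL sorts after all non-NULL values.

(Eve, 31, 5, 8); (Tom, NULL, 9, NULL); (Wendy, NULL, 7, NULL); (Zane, NULL, 7, NULL); (NULL, 10, NULL, 3); (NULL, 12, NULL, 9); (NULL, 21, NULL, 5)

FULL OUTER JOIN keeps every row from both sides; unmatched rows get NULL for the other side's columns.
Matching on a.uid = b.uid.
Matched pairs: 1; unmatched a rows kept: 3; unmatched b rows kept: 3.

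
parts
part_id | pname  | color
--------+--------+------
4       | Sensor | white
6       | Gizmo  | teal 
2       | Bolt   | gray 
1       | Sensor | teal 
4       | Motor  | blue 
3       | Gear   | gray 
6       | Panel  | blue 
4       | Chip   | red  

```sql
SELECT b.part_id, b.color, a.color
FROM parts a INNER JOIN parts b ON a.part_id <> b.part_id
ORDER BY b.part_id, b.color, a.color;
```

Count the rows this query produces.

48

INNER JOIN keeps only pairs where the ON condition holds.
Matching on a.part_id <> b.part_id.
Matched pairs: 48.
Total: 48 rows.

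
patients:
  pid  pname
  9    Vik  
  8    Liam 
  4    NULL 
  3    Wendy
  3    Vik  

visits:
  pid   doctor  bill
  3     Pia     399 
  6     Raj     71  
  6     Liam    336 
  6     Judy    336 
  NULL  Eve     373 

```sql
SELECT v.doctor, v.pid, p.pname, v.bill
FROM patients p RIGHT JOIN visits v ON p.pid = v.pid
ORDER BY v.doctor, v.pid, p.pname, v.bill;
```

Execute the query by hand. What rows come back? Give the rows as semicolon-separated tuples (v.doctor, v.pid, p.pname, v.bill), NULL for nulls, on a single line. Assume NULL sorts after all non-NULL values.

RIGHT JOIN keeps every row from `visits`; unmatched rows get NULL for `patients`'s columns.
Matching on p.pid = v.pid. A NULL in a compared column never satisfies the condition.
Matched pairs: 2; unmatched v rows kept: 4.

(Eve, NULL, NULL, 373); (Judy, 6, NULL, 336); (Liam, 6, NULL, 336); (Pia, 3, Vik, 399); (Pia, 3, Wendy, 399); (Raj, 6, NULL, 71)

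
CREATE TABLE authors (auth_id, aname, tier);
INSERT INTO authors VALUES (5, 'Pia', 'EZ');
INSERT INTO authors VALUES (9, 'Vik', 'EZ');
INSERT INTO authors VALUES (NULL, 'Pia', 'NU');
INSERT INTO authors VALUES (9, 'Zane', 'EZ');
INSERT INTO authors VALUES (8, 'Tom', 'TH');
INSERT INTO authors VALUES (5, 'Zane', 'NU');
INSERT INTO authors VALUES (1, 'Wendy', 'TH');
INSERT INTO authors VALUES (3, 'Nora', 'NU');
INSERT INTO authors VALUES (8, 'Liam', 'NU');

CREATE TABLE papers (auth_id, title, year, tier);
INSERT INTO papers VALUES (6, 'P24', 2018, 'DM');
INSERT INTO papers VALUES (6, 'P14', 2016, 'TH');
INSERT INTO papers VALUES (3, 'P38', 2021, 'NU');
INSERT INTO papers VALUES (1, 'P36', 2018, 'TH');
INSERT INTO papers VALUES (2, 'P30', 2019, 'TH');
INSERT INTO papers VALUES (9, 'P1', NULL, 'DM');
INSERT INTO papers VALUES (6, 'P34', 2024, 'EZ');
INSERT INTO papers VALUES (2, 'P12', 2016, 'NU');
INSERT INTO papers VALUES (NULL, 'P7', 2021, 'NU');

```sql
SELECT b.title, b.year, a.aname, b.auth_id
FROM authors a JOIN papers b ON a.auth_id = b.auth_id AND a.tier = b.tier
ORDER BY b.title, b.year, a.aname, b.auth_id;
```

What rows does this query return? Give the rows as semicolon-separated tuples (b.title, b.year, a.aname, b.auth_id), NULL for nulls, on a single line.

INNER JOIN keeps only pairs where the ON condition holds.
Matching on a.auth_id = b.auth_id AND a.tier = b.tier. A NULL in a compared column never satisfies the condition.
Matched pairs: 2.

(P36, 2018, Wendy, 1); (P38, 2021, Nora, 3)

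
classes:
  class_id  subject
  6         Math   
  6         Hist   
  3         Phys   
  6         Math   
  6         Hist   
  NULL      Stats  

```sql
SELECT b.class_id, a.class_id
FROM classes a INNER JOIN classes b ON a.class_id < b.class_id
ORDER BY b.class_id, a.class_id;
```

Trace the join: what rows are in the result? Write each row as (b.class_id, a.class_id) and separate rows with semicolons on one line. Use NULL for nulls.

(6, 3); (6, 3); (6, 3); (6, 3)

INNER JOIN keeps only pairs where the ON condition holds.
Matching on a.class_id < b.class_id. A NULL in a compared column never satisfies the condition.
- class_id=6: no matching b row, dropped.
- class_id=6: no matching b row, dropped.
- class_id=3: 4 matching b row(s), so 4 row(s) emitted.
- class_id=6: no matching b row, dropped.
- class_id=6: no matching b row, dropped.
- class_id=NULL: no matching b row, dropped.
After projecting and ordering:
b.class_id | a.class_id
6 | 3
6 | 3
6 | 3
6 | 3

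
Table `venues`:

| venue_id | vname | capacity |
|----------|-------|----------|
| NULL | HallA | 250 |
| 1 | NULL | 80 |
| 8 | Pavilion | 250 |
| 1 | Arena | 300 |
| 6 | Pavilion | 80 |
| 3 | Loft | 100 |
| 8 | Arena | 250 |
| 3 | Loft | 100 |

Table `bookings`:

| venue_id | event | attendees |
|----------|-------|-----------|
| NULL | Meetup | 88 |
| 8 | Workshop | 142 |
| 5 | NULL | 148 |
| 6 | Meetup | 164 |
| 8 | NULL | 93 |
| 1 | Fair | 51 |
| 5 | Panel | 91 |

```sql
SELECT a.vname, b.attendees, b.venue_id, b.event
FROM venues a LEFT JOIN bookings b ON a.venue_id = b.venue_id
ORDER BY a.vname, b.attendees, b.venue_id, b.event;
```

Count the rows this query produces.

10

LEFT JOIN keeps every row from `venues`; unmatched rows get NULL for `bookings`'s columns.
Matching on a.venue_id = b.venue_id. A NULL in a compared column never satisfies the condition.
- a[0] venue_id=NULL → no match; kept with NULLs on the b side.
- a[1] venue_id=1 → 1 match(es) in b → 1 row(s).
- a[2] venue_id=8 → 2 match(es) in b → 2 row(s).
- a[3] venue_id=1 → 1 match(es) in b → 1 row(s).
- a[4] venue_id=6 → 1 match(es) in b → 1 row(s).
- a[5] venue_id=3 → no match; kept with NULLs on the b side.
- a[6] venue_id=8 → 2 match(es) in b → 2 row(s).
- a[7] venue_id=3 → no match; kept with NULLs on the b side.
Total: 7 matched + 3 padded = 10 rows.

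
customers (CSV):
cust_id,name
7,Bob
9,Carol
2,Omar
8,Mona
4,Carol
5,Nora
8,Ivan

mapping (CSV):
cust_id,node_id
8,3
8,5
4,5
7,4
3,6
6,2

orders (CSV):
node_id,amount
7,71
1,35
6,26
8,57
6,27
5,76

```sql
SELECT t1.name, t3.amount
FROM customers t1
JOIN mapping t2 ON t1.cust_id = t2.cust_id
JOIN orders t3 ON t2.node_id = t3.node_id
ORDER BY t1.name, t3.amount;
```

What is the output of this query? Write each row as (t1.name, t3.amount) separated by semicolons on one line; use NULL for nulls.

(Carol, 76); (Ivan, 76); (Mona, 76)

Step 1 — t1 INNER JOIN t2 on cust_id → 6 row(s).
Then INNER JOIN `orders t3` on node_id: keep only rows whose t2.node_id appears in t3.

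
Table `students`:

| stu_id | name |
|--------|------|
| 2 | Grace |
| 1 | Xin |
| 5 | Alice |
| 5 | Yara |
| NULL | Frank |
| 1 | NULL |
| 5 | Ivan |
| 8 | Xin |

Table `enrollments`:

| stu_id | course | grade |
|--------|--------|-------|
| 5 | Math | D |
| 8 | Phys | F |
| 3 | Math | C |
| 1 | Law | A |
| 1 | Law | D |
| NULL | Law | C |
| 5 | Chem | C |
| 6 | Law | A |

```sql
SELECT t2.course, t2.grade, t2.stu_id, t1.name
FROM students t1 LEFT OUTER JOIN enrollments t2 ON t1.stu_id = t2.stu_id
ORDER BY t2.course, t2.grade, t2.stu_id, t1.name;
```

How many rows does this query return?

LEFT JOIN keeps every row from `students`; unmatched rows get NULL for `enrollments`'s columns.
Matching on t1.stu_id = t2.stu_id. A NULL in a compared column never satisfies the condition.
- t1 (stu_id=2) has no partner → padded with NULL.
- t1 (stu_id=1) pairs with 2 row(s) of t2.
- t1 (stu_id=5) pairs with 2 row(s) of t2.
- t1 (stu_id=5) pairs with 2 row(s) of t2.
- t1 (stu_id=NULL) has no partner → padded with NULL.
- t1 (stu_id=1) pairs with 2 row(s) of t2.
- t1 (stu_id=5) pairs with 2 row(s) of t2.
- t1 (stu_id=8) pairs with 1 row(s) of t2.
Total: 11 matched + 2 padded = 13 rows.

13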